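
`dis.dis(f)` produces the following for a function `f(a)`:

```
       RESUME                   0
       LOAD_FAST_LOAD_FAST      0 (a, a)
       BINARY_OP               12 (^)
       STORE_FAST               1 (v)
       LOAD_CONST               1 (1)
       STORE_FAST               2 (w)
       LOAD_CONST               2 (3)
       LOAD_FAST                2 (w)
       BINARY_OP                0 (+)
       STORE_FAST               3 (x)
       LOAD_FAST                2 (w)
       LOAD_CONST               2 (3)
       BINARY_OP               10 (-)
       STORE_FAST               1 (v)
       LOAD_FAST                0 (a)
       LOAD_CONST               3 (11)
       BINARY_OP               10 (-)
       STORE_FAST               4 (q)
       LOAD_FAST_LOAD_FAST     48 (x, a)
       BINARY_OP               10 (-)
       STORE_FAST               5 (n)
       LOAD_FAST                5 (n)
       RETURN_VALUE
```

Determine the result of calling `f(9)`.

LOAD_FAST_LOAD_FAST a,a → push 9,9. Stack: [9, 9]
BINARY_OP ^ → 9 ^ 9 = 0. Stack: [0]
STORE_FAST v → v=0. Stack: []
LOAD_CONST → push 1. Stack: [1]
STORE_FAST w → w=1. Stack: []
LOAD_CONST → push 3. Stack: [3]
LOAD_FAST w → push 1. Stack: [3, 1]
BINARY_OP + → 3 + 1 = 4. Stack: [4]
STORE_FAST x → x=4. Stack: []
LOAD_FAST w → push 1. Stack: [1]
LOAD_CONST → push 3. Stack: [1, 3]
BINARY_OP - → 1 - 3 = -2. Stack: [-2]
STORE_FAST v → v=-2. Stack: []
LOAD_FAST a → push 9. Stack: [9]
LOAD_CONST → push 11. Stack: [9, 11]
BINARY_OP - → 9 - 11 = -2. Stack: [-2]
STORE_FAST q → q=-2. Stack: []
LOAD_FAST_LOAD_FAST x,a → push 4,9. Stack: [4, 9]
BINARY_OP - → 4 - 9 = -5. Stack: [-5]
STORE_FAST n → n=-5. Stack: []
LOAD_FAST n → push -5. Stack: [-5]
RETURN_VALUE → return -5.

-5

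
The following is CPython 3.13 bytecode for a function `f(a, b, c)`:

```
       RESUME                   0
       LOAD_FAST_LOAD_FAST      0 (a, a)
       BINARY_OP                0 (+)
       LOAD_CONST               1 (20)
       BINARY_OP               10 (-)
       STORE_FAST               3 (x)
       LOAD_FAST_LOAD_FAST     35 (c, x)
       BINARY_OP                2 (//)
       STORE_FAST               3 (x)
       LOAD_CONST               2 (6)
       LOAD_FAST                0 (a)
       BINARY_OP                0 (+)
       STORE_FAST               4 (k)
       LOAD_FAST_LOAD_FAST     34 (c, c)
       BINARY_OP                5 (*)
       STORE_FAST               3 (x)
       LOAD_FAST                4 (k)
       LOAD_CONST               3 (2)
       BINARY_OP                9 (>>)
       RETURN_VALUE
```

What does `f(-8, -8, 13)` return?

-1

LOAD_FAST_LOAD_FAST a,a → push -8,-8. Stack: [-8, -8]
BINARY_OP + → -8 + -8 = -16. Stack: [-16]
LOAD_CONST → push 20. Stack: [-16, 20]
BINARY_OP - → -16 - 20 = -36. Stack: [-36]
STORE_FAST x → x=-36. Stack: []
LOAD_FAST_LOAD_FAST c,x → push 13,-36. Stack: [13, -36]
BINARY_OP // → 13 // -36 = -1. Stack: [-1]
STORE_FAST x → x=-1. Stack: []
LOAD_CONST → push 6. Stack: [6]
LOAD_FAST a → push -8. Stack: [6, -8]
BINARY_OP + → 6 + -8 = -2. Stack: [-2]
STORE_FAST k → k=-2. Stack: []
LOAD_FAST_LOAD_FAST c,c → push 13,13. Stack: [13, 13]
BINARY_OP * → 13 * 13 = 169. Stack: [169]
STORE_FAST x → x=169. Stack: []
LOAD_FAST k → push -2. Stack: [-2]
LOAD_CONST → push 2. Stack: [-2, 2]
BINARY_OP >> → -2 >> 2 = -1. Stack: [-1]
RETURN_VALUE → return -1.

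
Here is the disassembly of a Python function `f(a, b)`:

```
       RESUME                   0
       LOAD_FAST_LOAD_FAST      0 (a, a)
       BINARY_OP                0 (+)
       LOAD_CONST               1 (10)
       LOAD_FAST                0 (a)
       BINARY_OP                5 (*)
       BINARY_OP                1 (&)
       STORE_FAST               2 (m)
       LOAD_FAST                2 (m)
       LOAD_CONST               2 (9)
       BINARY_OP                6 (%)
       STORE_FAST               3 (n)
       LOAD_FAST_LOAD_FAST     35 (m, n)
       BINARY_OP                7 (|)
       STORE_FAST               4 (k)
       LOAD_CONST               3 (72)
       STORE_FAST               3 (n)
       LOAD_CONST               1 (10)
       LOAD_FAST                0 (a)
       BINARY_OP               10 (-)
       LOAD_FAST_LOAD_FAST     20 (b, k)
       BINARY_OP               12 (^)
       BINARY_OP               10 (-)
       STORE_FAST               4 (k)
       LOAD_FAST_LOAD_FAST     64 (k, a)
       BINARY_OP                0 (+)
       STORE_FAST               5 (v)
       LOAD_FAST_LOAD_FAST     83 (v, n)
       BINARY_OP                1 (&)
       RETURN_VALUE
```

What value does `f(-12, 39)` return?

64

LOAD_FAST_LOAD_FAST a,a → push -12,-12. Stack: [-12, -12]
BINARY_OP + → -12 + -12 = -24. Stack: [-24]
LOAD_CONST → push 10. Stack: [-24, 10]
LOAD_FAST a → push -12. Stack: [-24, 10, -12]
BINARY_OP * → 10 * -12 = -120. Stack: [-24, -120]
BINARY_OP & → -24 & -120 = -120. Stack: [-120]
STORE_FAST m → m=-120. Stack: []
LOAD_FAST m → push -120. Stack: [-120]
LOAD_CONST → push 9. Stack: [-120, 9]
BINARY_OP % → -120 % 9 = 6. Stack: [6]
STORE_FAST n → n=6. Stack: []
LOAD_FAST_LOAD_FAST m,n → push -120,6. Stack: [-120, 6]
BINARY_OP | → -120 | 6 = -114. Stack: [-114]
STORE_FAST k → k=-114. Stack: []
LOAD_CONST → push 72. Stack: [72]
STORE_FAST n → n=72. Stack: []
LOAD_CONST → push 10. Stack: [10]
LOAD_FAST a → push -12. Stack: [10, -12]
BINARY_OP - → 10 - -12 = 22. Stack: [22]
LOAD_FAST_LOAD_FAST b,k → push 39,-114. Stack: [22, 39, -114]
BINARY_OP ^ → 39 ^ -114 = -87. Stack: [22, -87]
BINARY_OP - → 22 - -87 = 109. Stack: [109]
STORE_FAST k → k=109. Stack: []
LOAD_FAST_LOAD_FAST k,a → push 109,-12. Stack: [109, -12]
BINARY_OP + → 109 + -12 = 97. Stack: [97]
STORE_FAST v → v=97. Stack: []
LOAD_FAST_LOAD_FAST v,n → push 97,72. Stack: [97, 72]
BINARY_OP & → 97 & 72 = 64. Stack: [64]
RETURN_VALUE → return 64.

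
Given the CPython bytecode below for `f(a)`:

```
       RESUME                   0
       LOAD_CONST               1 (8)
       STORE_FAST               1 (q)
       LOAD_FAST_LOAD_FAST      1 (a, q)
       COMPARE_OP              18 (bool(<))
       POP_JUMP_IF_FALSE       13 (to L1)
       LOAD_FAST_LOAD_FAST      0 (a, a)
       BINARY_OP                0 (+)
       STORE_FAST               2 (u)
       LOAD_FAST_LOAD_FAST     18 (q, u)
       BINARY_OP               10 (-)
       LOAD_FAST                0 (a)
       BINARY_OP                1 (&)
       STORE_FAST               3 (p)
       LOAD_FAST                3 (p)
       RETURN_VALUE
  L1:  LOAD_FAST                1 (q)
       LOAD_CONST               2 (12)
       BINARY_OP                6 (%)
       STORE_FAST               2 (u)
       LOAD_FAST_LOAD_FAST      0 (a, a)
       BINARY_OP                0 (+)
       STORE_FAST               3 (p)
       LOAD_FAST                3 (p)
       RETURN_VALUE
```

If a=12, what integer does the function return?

24

LOAD_CONST → push 8. Stack: [8]
STORE_FAST q → q=8. Stack: []
LOAD_FAST_LOAD_FAST a,q → push 12,8. Stack: [12, 8]
COMPARE_OP bool(<) → 12 vs 8 = False. Stack: [False]
POP_JUMP_IF_FALSE → pop False; jump. Stack: []
LOAD_FAST q → push 8. Stack: [8]
LOAD_CONST → push 12. Stack: [8, 12]
BINARY_OP % → 8 % 12 = 8. Stack: [8]
STORE_FAST u → u=8. Stack: []
LOAD_FAST_LOAD_FAST a,a → push 12,12. Stack: [12, 12]
BINARY_OP + → 12 + 12 = 24. Stack: [24]
STORE_FAST p → p=24. Stack: []
LOAD_FAST p → push 24. Stack: [24]
RETURN_VALUE → return 24.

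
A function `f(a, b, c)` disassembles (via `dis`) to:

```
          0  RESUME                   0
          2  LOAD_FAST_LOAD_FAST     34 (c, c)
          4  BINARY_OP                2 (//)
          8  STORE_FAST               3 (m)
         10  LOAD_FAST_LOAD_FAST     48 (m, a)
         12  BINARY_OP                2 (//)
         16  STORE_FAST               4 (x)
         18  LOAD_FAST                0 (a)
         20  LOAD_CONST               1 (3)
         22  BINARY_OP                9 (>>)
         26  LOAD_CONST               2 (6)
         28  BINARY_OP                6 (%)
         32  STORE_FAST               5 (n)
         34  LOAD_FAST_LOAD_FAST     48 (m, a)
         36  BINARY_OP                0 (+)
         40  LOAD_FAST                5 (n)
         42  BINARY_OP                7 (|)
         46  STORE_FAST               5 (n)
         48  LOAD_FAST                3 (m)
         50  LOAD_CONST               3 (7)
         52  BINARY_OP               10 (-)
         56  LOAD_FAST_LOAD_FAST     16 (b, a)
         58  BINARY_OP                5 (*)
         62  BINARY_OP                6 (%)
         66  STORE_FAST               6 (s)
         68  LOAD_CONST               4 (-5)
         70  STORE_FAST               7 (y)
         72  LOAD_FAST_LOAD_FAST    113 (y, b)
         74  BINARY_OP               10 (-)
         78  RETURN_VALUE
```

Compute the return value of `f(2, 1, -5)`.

-6

LOAD_FAST_LOAD_FAST c,c → push -5,-5. Stack: [-5, -5]
BINARY_OP // → -5 // -5 = 1. Stack: [1]
STORE_FAST m → m=1. Stack: []
LOAD_FAST_LOAD_FAST m,a → push 1,2. Stack: [1, 2]
BINARY_OP // → 1 // 2 = 0. Stack: [0]
STORE_FAST x → x=0. Stack: []
LOAD_FAST a → push 2. Stack: [2]
LOAD_CONST → push 3. Stack: [2, 3]
BINARY_OP >> → 2 >> 3 = 0. Stack: [0]
LOAD_CONST → push 6. Stack: [0, 6]
BINARY_OP % → 0 % 6 = 0. Stack: [0]
STORE_FAST n → n=0. Stack: []
LOAD_FAST_LOAD_FAST m,a → push 1,2. Stack: [1, 2]
BINARY_OP + → 1 + 2 = 3. Stack: [3]
LOAD_FAST n → push 0. Stack: [3, 0]
BINARY_OP | → 3 | 0 = 3. Stack: [3]
STORE_FAST n → n=3. Stack: []
LOAD_FAST m → push 1. Stack: [1]
LOAD_CONST → push 7. Stack: [1, 7]
BINARY_OP - → 1 - 7 = -6. Stack: [-6]
LOAD_FAST_LOAD_FAST b,a → push 1,2. Stack: [-6, 1, 2]
BINARY_OP * → 1 * 2 = 2. Stack: [-6, 2]
BINARY_OP % → -6 % 2 = 0. Stack: [0]
STORE_FAST s → s=0. Stack: []
LOAD_CONST → push -5. Stack: [-5]
STORE_FAST y → y=-5. Stack: []
LOAD_FAST_LOAD_FAST y,b → push -5,1. Stack: [-5, 1]
BINARY_OP - → -5 - 1 = -6. Stack: [-6]
RETURN_VALUE → return -6.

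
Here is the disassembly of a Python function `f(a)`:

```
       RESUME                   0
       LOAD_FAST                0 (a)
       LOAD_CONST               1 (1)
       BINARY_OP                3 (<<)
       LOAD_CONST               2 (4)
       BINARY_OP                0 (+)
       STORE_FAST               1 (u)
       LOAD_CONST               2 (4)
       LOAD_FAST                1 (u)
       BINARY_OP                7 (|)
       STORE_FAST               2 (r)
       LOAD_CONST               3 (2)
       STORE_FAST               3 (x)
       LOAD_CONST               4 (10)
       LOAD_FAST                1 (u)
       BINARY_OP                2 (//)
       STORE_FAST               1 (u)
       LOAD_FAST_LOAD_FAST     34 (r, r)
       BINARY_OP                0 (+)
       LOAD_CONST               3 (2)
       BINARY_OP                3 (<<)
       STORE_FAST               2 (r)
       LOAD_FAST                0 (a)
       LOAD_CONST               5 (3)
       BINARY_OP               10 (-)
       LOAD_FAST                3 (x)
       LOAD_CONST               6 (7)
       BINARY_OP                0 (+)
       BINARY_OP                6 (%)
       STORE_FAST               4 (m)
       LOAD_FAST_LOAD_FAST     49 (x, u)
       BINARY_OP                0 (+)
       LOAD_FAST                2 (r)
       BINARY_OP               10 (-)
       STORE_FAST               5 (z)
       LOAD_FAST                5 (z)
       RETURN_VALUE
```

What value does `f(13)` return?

-238

LOAD_FAST a → push 13. Stack: [13]
LOAD_CONST → push 1. Stack: [13, 1]
BINARY_OP << → 13 << 1 = 26. Stack: [26]
LOAD_CONST → push 4. Stack: [26, 4]
BINARY_OP + → 26 + 4 = 30. Stack: [30]
STORE_FAST u → u=30. Stack: []
LOAD_CONST → push 4. Stack: [4]
LOAD_FAST u → push 30. Stack: [4, 30]
BINARY_OP | → 4 | 30 = 30. Stack: [30]
STORE_FAST r → r=30. Stack: []
LOAD_CONST → push 2. Stack: [2]
STORE_FAST x → x=2. Stack: []
LOAD_CONST → push 10. Stack: [10]
LOAD_FAST u → push 30. Stack: [10, 30]
BINARY_OP // → 10 // 30 = 0. Stack: [0]
STORE_FAST u → u=0. Stack: []
LOAD_FAST_LOAD_FAST r,r → push 30,30. Stack: [30, 30]
BINARY_OP + → 30 + 30 = 60. Stack: [60]
LOAD_CONST → push 2. Stack: [60, 2]
BINARY_OP << → 60 << 2 = 240. Stack: [240]
STORE_FAST r → r=240. Stack: []
LOAD_FAST a → push 13. Stack: [13]
LOAD_CONST → push 3. Stack: [13, 3]
BINARY_OP - → 13 - 3 = 10. Stack: [10]
LOAD_FAST x → push 2. Stack: [10, 2]
LOAD_CONST → push 7. Stack: [10, 2, 7]
BINARY_OP + → 2 + 7 = 9. Stack: [10, 9]
BINARY_OP % → 10 % 9 = 1. Stack: [1]
STORE_FAST m → m=1. Stack: []
LOAD_FAST_LOAD_FAST x,u → push 2,0. Stack: [2, 0]
BINARY_OP + → 2 + 0 = 2. Stack: [2]
LOAD_FAST r → push 240. Stack: [2, 240]
BINARY_OP - → 2 - 240 = -238. Stack: [-238]
STORE_FAST z → z=-238. Stack: []
LOAD_FAST z → push -238. Stack: [-238]
RETURN_VALUE → return -238.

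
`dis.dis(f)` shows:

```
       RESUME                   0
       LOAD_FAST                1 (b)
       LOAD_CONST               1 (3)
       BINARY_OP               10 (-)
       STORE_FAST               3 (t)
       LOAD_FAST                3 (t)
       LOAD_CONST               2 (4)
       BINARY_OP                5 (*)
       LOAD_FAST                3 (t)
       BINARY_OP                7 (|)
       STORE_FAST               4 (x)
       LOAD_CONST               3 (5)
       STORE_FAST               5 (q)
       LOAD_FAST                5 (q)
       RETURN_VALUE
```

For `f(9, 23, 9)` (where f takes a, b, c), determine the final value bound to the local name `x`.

LOAD_FAST b → push 23. Stack: [23]
LOAD_CONST → push 3. Stack: [23, 3]
BINARY_OP - → 23 - 3 = 20. Stack: [20]
STORE_FAST t → t=20. Stack: []
LOAD_FAST t → push 20. Stack: [20]
LOAD_CONST → push 4. Stack: [20, 4]
BINARY_OP * → 20 * 4 = 80. Stack: [80]
LOAD_FAST t → push 20. Stack: [80, 20]
BINARY_OP | → 80 | 20 = 84. Stack: [84]
STORE_FAST x → x=84. Stack: []
LOAD_CONST → push 5. Stack: [5]
STORE_FAST q → q=5. Stack: []
LOAD_FAST q → push 5. Stack: [5]
RETURN_VALUE → return 5.

84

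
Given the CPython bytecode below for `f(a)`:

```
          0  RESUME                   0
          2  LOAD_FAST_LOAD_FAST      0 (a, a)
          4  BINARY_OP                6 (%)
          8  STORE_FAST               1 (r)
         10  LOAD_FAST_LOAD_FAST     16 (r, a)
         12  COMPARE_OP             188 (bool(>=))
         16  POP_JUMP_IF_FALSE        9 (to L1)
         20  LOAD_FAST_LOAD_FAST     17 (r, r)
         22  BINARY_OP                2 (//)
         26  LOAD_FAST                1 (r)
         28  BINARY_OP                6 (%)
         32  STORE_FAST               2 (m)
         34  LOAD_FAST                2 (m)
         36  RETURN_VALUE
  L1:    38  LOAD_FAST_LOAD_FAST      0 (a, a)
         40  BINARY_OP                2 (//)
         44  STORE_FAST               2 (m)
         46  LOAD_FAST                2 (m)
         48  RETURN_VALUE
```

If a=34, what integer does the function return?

1

LOAD_FAST_LOAD_FAST a,a → push 34,34. Stack: [34, 34]
BINARY_OP % → 34 % 34 = 0. Stack: [0]
STORE_FAST r → r=0. Stack: []
LOAD_FAST_LOAD_FAST r,a → push 0,34. Stack: [0, 34]
COMPARE_OP bool(>=) → 0 vs 34 = False. Stack: [False]
POP_JUMP_IF_FALSE → pop False; jump. Stack: []
LOAD_FAST_LOAD_FAST a,a → push 34,34. Stack: [34, 34]
BINARY_OP // → 34 // 34 = 1. Stack: [1]
STORE_FAST m → m=1. Stack: []
LOAD_FAST m → push 1. Stack: [1]
RETURN_VALUE → return 1.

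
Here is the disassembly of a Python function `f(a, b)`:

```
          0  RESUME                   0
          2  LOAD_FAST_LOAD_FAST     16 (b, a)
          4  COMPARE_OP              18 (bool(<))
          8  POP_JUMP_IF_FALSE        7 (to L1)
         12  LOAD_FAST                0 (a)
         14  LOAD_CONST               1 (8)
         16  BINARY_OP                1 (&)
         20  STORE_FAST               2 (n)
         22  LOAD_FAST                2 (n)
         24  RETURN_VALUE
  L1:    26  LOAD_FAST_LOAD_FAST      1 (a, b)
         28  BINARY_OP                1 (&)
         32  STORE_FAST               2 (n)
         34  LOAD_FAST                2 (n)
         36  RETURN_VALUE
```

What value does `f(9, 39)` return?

1

LOAD_FAST_LOAD_FAST b,a → push 39,9. Stack: [39, 9]
COMPARE_OP bool(<) → 39 vs 9 = False. Stack: [False]
POP_JUMP_IF_FALSE → pop False; jump. Stack: []
LOAD_FAST_LOAD_FAST a,b → push 9,39. Stack: [9, 39]
BINARY_OP & → 9 & 39 = 1. Stack: [1]
STORE_FAST n → n=1. Stack: []
LOAD_FAST n → push 1. Stack: [1]
RETURN_VALUE → return 1.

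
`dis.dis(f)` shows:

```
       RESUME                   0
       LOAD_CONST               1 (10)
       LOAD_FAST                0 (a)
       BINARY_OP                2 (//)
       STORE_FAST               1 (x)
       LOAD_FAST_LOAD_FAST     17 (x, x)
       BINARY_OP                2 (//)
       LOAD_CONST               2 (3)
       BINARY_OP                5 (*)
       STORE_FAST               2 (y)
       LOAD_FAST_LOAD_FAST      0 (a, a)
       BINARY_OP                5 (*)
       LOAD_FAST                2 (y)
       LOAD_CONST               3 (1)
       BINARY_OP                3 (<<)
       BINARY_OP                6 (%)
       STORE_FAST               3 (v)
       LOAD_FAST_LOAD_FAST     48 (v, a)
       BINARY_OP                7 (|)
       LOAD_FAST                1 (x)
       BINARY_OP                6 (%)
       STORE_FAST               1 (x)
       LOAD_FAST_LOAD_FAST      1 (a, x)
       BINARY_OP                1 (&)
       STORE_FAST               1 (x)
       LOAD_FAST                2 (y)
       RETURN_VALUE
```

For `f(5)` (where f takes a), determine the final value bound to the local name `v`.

LOAD_CONST → push 10. Stack: [10]
LOAD_FAST a → push 5. Stack: [10, 5]
BINARY_OP // → 10 // 5 = 2. Stack: [2]
STORE_FAST x → x=2. Stack: []
LOAD_FAST_LOAD_FAST x,x → push 2,2. Stack: [2, 2]
BINARY_OP // → 2 // 2 = 1. Stack: [1]
LOAD_CONST → push 3. Stack: [1, 3]
BINARY_OP * → 1 * 3 = 3. Stack: [3]
STORE_FAST y → y=3. Stack: []
LOAD_FAST_LOAD_FAST a,a → push 5,5. Stack: [5, 5]
BINARY_OP * → 5 * 5 = 25. Stack: [25]
LOAD_FAST y → push 3. Stack: [25, 3]
LOAD_CONST → push 1. Stack: [25, 3, 1]
BINARY_OP << → 3 << 1 = 6. Stack: [25, 6]
BINARY_OP % → 25 % 6 = 1. Stack: [1]
STORE_FAST v → v=1. Stack: []
LOAD_FAST_LOAD_FAST v,a → push 1,5. Stack: [1, 5]
BINARY_OP | → 1 | 5 = 5. Stack: [5]
LOAD_FAST x → push 2. Stack: [5, 2]
BINARY_OP % → 5 % 2 = 1. Stack: [1]
STORE_FAST x → x=1. Stack: []
LOAD_FAST_LOAD_FAST a,x → push 5,1. Stack: [5, 1]
BINARY_OP & → 5 & 1 = 1. Stack: [1]
STORE_FAST x → x=1. Stack: []
LOAD_FAST y → push 3. Stack: [3]
RETURN_VALUE → return 3.

1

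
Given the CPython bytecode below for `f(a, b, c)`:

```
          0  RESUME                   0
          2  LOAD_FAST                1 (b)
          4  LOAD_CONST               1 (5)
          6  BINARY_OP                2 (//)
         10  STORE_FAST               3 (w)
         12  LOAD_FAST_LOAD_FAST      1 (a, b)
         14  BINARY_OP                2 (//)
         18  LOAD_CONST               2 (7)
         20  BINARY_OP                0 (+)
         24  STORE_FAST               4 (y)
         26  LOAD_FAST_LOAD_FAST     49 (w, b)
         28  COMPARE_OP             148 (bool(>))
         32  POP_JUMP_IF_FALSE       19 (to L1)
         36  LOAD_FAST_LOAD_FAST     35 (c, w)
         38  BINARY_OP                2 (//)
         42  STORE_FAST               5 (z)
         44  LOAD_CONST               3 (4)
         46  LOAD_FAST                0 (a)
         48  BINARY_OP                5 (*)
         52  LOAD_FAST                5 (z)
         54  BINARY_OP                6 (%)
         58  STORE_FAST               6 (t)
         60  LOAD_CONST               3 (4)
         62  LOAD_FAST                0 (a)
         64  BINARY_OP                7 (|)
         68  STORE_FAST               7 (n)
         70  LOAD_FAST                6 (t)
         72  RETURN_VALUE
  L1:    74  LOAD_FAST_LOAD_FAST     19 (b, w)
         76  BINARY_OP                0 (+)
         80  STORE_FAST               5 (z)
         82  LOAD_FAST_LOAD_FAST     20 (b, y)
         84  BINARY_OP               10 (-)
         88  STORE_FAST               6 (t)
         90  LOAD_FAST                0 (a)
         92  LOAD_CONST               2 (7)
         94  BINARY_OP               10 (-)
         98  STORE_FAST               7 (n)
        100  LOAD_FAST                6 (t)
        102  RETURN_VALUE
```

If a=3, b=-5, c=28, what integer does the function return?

-16

LOAD_FAST b → push -5. Stack: [-5]
LOAD_CONST → push 5. Stack: [-5, 5]
BINARY_OP // → -5 // 5 = -1. Stack: [-1]
STORE_FAST w → w=-1. Stack: []
LOAD_FAST_LOAD_FAST a,b → push 3,-5. Stack: [3, -5]
BINARY_OP // → 3 // -5 = -1. Stack: [-1]
LOAD_CONST → push 7. Stack: [-1, 7]
BINARY_OP + → -1 + 7 = 6. Stack: [6]
STORE_FAST y → y=6. Stack: []
LOAD_FAST_LOAD_FAST w,b → push -1,-5. Stack: [-1, -5]
COMPARE_OP bool(>) → -1 vs -5 = True. Stack: [True]
POP_JUMP_IF_FALSE → pop True; no jump. Stack: []
LOAD_FAST_LOAD_FAST c,w → push 28,-1. Stack: [28, -1]
BINARY_OP // → 28 // -1 = -28. Stack: [-28]
STORE_FAST z → z=-28. Stack: []
LOAD_CONST → push 4. Stack: [4]
LOAD_FAST a → push 3. Stack: [4, 3]
BINARY_OP * → 4 * 3 = 12. Stack: [12]
LOAD_FAST z → push -28. Stack: [12, -28]
BINARY_OP % → 12 % -28 = -16. Stack: [-16]
STORE_FAST t → t=-16. Stack: []
LOAD_CONST → push 4. Stack: [4]
LOAD_FAST a → push 3. Stack: [4, 3]
BINARY_OP | → 4 | 3 = 7. Stack: [7]
STORE_FAST n → n=7. Stack: []
LOAD_FAST t → push -16. Stack: [-16]
RETURN_VALUE → return -16.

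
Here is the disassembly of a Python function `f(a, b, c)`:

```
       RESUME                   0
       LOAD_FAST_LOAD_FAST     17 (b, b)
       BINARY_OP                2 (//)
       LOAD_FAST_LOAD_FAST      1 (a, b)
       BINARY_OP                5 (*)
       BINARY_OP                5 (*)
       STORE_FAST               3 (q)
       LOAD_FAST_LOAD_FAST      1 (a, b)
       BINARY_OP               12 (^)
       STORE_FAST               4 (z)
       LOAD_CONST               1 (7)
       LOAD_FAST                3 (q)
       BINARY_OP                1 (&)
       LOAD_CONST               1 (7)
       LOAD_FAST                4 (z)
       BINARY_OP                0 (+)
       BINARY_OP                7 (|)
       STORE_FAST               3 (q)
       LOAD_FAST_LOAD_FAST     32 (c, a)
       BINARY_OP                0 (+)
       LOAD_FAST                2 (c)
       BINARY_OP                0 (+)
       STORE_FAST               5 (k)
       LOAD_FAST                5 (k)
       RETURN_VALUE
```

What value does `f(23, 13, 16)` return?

LOAD_FAST_LOAD_FAST b,b → push 13,13. Stack: [13, 13]
BINARY_OP // → 13 // 13 = 1. Stack: [1]
LOAD_FAST_LOAD_FAST a,b → push 23,13. Stack: [1, 23, 13]
BINARY_OP * → 23 * 13 = 299. Stack: [1, 299]
BINARY_OP * → 1 * 299 = 299. Stack: [299]
STORE_FAST q → q=299. Stack: []
LOAD_FAST_LOAD_FAST a,b → push 23,13. Stack: [23, 13]
BINARY_OP ^ → 23 ^ 13 = 26. Stack: [26]
STORE_FAST z → z=26. Stack: []
LOAD_CONST → push 7. Stack: [7]
LOAD_FAST q → push 299. Stack: [7, 299]
BINARY_OP & → 7 & 299 = 3. Stack: [3]
LOAD_CONST → push 7. Stack: [3, 7]
LOAD_FAST z → push 26. Stack: [3, 7, 26]
BINARY_OP + → 7 + 26 = 33. Stack: [3, 33]
BINARY_OP | → 3 | 33 = 35. Stack: [35]
STORE_FAST q → q=35. Stack: []
LOAD_FAST_LOAD_FAST c,a → push 16,23. Stack: [16, 23]
BINARY_OP + → 16 + 23 = 39. Stack: [39]
LOAD_FAST c → push 16. Stack: [39, 16]
BINARY_OP + → 39 + 16 = 55. Stack: [55]
STORE_FAST k → k=55. Stack: []
LOAD_FAST k → push 55. Stack: [55]
RETURN_VALUE → return 55.

55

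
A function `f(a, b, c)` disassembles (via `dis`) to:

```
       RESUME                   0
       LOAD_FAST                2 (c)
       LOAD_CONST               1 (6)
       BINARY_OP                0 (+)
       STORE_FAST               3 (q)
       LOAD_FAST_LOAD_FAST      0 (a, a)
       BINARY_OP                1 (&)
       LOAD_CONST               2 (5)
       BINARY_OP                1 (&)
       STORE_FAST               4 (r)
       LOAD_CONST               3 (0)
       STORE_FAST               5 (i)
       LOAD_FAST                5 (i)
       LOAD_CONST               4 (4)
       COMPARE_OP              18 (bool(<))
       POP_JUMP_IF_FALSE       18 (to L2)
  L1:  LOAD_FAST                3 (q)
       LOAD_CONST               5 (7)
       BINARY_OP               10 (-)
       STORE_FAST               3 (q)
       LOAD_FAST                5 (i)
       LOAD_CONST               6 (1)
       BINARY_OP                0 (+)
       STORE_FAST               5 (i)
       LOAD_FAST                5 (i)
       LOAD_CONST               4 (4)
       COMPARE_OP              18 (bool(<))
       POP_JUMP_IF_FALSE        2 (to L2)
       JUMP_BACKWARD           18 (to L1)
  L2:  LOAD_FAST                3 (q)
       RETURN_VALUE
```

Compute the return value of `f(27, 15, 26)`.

LOAD_FAST c → push 26. Stack: [26]
LOAD_CONST → push 6. Stack: [26, 6]
BINARY_OP + → 26 + 6 = 32. Stack: [32]
STORE_FAST q → q=32. Stack: []
LOAD_FAST_LOAD_FAST a,a → push 27,27. Stack: [27, 27]
BINARY_OP & → 27 & 27 = 27. Stack: [27]
LOAD_CONST → push 5. Stack: [27, 5]
BINARY_OP & → 27 & 5 = 1. Stack: [1]
STORE_FAST r → r=1. Stack: []
LOAD_CONST → push 0. Stack: [0]
STORE_FAST i → i=0. Stack: []
LOAD_FAST i → push 0. Stack: [0]
LOAD_CONST → push 4. Stack: [0, 4]
COMPARE_OP bool(<) → 0 vs 4 = True. Stack: [True]
POP_JUMP_IF_FALSE → pop True; no jump. Stack: []
LOAD_FAST q → push 32. Stack: [32]
LOAD_CONST → push 7. Stack: [32, 7]
BINARY_OP - → 32 - 7 = 25. Stack: [25]
STORE_FAST q → q=25. Stack: []
LOAD_FAST i → push 0. Stack: [0]
LOAD_CONST → push 1. Stack: [0, 1]
BINARY_OP + → 0 + 1 = 1. Stack: [1]
STORE_FAST i → i=1. Stack: []
LOAD_FAST i → push 1. Stack: [1]
LOAD_CONST → push 4. Stack: [1, 4]
COMPARE_OP bool(<) → 1 vs 4 = True. Stack: [True]
POP_JUMP_IF_FALSE → pop True; no jump. Stack: []
LOAD_FAST q → push 25. Stack: [25]
LOAD_CONST → push 7. Stack: [25, 7]
BINARY_OP - → 25 - 7 = 18. Stack: [18]
STORE_FAST q → q=18. Stack: []
LOAD_FAST i → push 1. Stack: [1]
LOAD_CONST → push 1. Stack: [1, 1]
BINARY_OP + → 1 + 1 = 2. Stack: [2]
STORE_FAST i → i=2. Stack: []
LOAD_FAST i → push 2. Stack: [2]
LOAD_CONST → push 4. Stack: [2, 4]
COMPARE_OP bool(<) → 2 vs 4 = True. Stack: [True]
POP_JUMP_IF_FALSE → pop True; no jump. Stack: []
LOAD_FAST q → push 18. Stack: [18]
LOAD_CONST → push 7. Stack: [18, 7]
BINARY_OP - → 18 - 7 = 11. Stack: [11]
STORE_FAST q → q=11. Stack: []
LOAD_FAST i → push 2. Stack: [2]
LOAD_CONST → push 1. Stack: [2, 1]
BINARY_OP + → 2 + 1 = 3. Stack: [3]
STORE_FAST i → i=3. Stack: []
LOAD_FAST i → push 3. Stack: [3]
LOAD_CONST → push 4. Stack: [3, 4]
COMPARE_OP bool(<) → 3 vs 4 = True. Stack: [True]
POP_JUMP_IF_FALSE → pop True; no jump. Stack: []
LOAD_FAST q → push 11. Stack: [11]
LOAD_CONST → push 7. Stack: [11, 7]
BINARY_OP - → 11 - 7 = 4. Stack: [4]
STORE_FAST q → q=4. Stack: []
LOAD_FAST i → push 3. Stack: [3]
LOAD_CONST → push 1. Stack: [3, 1]
BINARY_OP + → 3 + 1 = 4. Stack: [4]
STORE_FAST i → i=4. Stack: []
LOAD_FAST i → push 4. Stack: [4]
LOAD_CONST → push 4. Stack: [4, 4]
COMPARE_OP bool(<) → 4 vs 4 = False. Stack: [False]
POP_JUMP_IF_FALSE → pop False; jump. Stack: []
LOAD_FAST q → push 4. Stack: [4]
RETURN_VALUE → return 4.

4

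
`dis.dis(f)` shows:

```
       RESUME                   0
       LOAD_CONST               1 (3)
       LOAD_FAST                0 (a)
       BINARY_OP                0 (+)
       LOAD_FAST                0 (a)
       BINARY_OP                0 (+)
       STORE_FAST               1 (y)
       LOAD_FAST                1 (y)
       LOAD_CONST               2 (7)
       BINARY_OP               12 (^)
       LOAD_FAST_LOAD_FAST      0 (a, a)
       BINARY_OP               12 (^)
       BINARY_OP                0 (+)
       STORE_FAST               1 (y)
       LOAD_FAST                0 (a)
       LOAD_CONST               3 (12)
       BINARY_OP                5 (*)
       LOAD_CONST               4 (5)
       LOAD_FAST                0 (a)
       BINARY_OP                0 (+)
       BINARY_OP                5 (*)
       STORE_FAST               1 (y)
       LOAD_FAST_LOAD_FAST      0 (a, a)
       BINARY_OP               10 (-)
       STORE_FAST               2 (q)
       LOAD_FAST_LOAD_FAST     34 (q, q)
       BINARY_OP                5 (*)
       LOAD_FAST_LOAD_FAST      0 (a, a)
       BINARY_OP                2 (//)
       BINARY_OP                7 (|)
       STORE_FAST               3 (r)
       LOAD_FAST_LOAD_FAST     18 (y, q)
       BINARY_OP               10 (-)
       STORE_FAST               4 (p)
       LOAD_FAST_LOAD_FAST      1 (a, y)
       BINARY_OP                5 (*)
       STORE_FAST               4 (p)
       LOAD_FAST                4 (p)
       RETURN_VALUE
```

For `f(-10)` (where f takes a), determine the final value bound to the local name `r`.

1

LOAD_CONST → push 3. Stack: [3]
LOAD_FAST a → push -10. Stack: [3, -10]
BINARY_OP + → 3 + -10 = -7. Stack: [-7]
LOAD_FAST a → push -10. Stack: [-7, -10]
BINARY_OP + → -7 + -10 = -17. Stack: [-17]
STORE_FAST y → y=-17. Stack: []
LOAD_FAST y → push -17. Stack: [-17]
LOAD_CONST → push 7. Stack: [-17, 7]
BINARY_OP ^ → -17 ^ 7 = -24. Stack: [-24]
LOAD_FAST_LOAD_FAST a,a → push -10,-10. Stack: [-24, -10, -10]
BINARY_OP ^ → -10 ^ -10 = 0. Stack: [-24, 0]
BINARY_OP + → -24 + 0 = -24. Stack: [-24]
STORE_FAST y → y=-24. Stack: []
LOAD_FAST a → push -10. Stack: [-10]
LOAD_CONST → push 12. Stack: [-10, 12]
BINARY_OP * → -10 * 12 = -120. Stack: [-120]
LOAD_CONST → push 5. Stack: [-120, 5]
LOAD_FAST a → push -10. Stack: [-120, 5, -10]
BINARY_OP + → 5 + -10 = -5. Stack: [-120, -5]
BINARY_OP * → -120 * -5 = 600. Stack: [600]
STORE_FAST y → y=600. Stack: []
LOAD_FAST_LOAD_FAST a,a → push -10,-10. Stack: [-10, -10]
BINARY_OP - → -10 - -10 = 0. Stack: [0]
STORE_FAST q → q=0. Stack: []
LOAD_FAST_LOAD_FAST q,q → push 0,0. Stack: [0, 0]
BINARY_OP * → 0 * 0 = 0. Stack: [0]
LOAD_FAST_LOAD_FAST a,a → push -10,-10. Stack: [0, -10, -10]
BINARY_OP // → -10 // -10 = 1. Stack: [0, 1]
BINARY_OP | → 0 | 1 = 1. Stack: [1]
STORE_FAST r → r=1. Stack: []
LOAD_FAST_LOAD_FAST y,q → push 600,0. Stack: [600, 0]
BINARY_OP - → 600 - 0 = 600. Stack: [600]
STORE_FAST p → p=600. Stack: []
LOAD_FAST_LOAD_FAST a,y → push -10,600. Stack: [-10, 600]
BINARY_OP * → -10 * 600 = -6000. Stack: [-6000]
STORE_FAST p → p=-6000. Stack: []
LOAD_FAST p → push -6000. Stack: [-6000]
RETURN_VALUE → return -6000.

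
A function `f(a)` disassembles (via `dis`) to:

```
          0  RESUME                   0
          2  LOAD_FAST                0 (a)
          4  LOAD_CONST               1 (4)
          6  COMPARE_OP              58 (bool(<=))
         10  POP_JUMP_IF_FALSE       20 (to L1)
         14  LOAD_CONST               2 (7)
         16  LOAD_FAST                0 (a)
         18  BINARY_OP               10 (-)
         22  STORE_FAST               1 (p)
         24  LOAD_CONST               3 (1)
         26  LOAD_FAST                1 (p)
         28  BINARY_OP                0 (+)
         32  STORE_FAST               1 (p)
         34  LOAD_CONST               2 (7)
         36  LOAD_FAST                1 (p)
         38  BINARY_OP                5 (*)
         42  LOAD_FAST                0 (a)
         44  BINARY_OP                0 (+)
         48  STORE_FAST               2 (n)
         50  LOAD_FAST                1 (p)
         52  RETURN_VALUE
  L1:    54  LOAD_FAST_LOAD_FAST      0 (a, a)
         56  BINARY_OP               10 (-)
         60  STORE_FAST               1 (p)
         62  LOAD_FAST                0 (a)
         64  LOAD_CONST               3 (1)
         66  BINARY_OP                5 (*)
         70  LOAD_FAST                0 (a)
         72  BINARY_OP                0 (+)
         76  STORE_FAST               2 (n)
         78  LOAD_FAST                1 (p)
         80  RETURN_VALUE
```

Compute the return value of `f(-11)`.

LOAD_FAST a → push -11. Stack: [-11]
LOAD_CONST → push 4. Stack: [-11, 4]
COMPARE_OP bool(<=) → -11 vs 4 = True. Stack: [True]
POP_JUMP_IF_FALSE → pop True; no jump. Stack: []
LOAD_CONST → push 7. Stack: [7]
LOAD_FAST a → push -11. Stack: [7, -11]
BINARY_OP - → 7 - -11 = 18. Stack: [18]
STORE_FAST p → p=18. Stack: []
LOAD_CONST → push 1. Stack: [1]
LOAD_FAST p → push 18. Stack: [1, 18]
BINARY_OP + → 1 + 18 = 19. Stack: [19]
STORE_FAST p → p=19. Stack: []
LOAD_CONST → push 7. Stack: [7]
LOAD_FAST p → push 19. Stack: [7, 19]
BINARY_OP * → 7 * 19 = 133. Stack: [133]
LOAD_FAST a → push -11. Stack: [133, -11]
BINARY_OP + → 133 + -11 = 122. Stack: [122]
STORE_FAST n → n=122. Stack: []
LOAD_FAST p → push 19. Stack: [19]
RETURN_VALUE → return 19.

19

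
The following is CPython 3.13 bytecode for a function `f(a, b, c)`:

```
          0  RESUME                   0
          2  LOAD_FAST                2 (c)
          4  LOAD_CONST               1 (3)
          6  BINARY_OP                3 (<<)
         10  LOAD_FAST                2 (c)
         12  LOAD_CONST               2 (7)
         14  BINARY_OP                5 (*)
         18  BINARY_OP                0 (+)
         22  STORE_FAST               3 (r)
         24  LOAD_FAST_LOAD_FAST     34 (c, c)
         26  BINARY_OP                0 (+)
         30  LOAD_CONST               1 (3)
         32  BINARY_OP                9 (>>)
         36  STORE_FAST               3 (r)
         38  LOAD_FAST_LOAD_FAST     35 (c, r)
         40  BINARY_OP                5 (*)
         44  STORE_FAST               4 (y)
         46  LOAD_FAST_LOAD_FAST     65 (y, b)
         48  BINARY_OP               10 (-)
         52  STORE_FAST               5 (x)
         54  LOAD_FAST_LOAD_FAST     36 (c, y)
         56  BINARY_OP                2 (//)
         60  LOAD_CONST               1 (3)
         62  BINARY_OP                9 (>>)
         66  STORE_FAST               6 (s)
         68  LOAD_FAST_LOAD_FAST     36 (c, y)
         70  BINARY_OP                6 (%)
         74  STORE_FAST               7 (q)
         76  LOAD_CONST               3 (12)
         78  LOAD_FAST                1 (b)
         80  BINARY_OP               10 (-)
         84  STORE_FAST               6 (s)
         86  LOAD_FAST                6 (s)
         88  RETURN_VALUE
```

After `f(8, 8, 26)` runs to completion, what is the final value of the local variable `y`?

156

LOAD_FAST c → push 26. Stack: [26]
LOAD_CONST → push 3. Stack: [26, 3]
BINARY_OP << → 26 << 3 = 208. Stack: [208]
LOAD_FAST c → push 26. Stack: [208, 26]
LOAD_CONST → push 7. Stack: [208, 26, 7]
BINARY_OP * → 26 * 7 = 182. Stack: [208, 182]
BINARY_OP + → 208 + 182 = 390. Stack: [390]
STORE_FAST r → r=390. Stack: []
LOAD_FAST_LOAD_FAST c,c → push 26,26. Stack: [26, 26]
BINARY_OP + → 26 + 26 = 52. Stack: [52]
LOAD_CONST → push 3. Stack: [52, 3]
BINARY_OP >> → 52 >> 3 = 6. Stack: [6]
STORE_FAST r → r=6. Stack: []
LOAD_FAST_LOAD_FAST c,r → push 26,6. Stack: [26, 6]
BINARY_OP * → 26 * 6 = 156. Stack: [156]
STORE_FAST y → y=156. Stack: []
LOAD_FAST_LOAD_FAST y,b → push 156,8. Stack: [156, 8]
BINARY_OP - → 156 - 8 = 148. Stack: [148]
STORE_FAST x → x=148. Stack: []
LOAD_FAST_LOAD_FAST c,y → push 26,156. Stack: [26, 156]
BINARY_OP // → 26 // 156 = 0. Stack: [0]
LOAD_CONST → push 3. Stack: [0, 3]
BINARY_OP >> → 0 >> 3 = 0. Stack: [0]
STORE_FAST s → s=0. Stack: []
LOAD_FAST_LOAD_FAST c,y → push 26,156. Stack: [26, 156]
BINARY_OP % → 26 % 156 = 26. Stack: [26]
STORE_FAST q → q=26. Stack: []
LOAD_CONST → push 12. Stack: [12]
LOAD_FAST b → push 8. Stack: [12, 8]
BINARY_OP - → 12 - 8 = 4. Stack: [4]
STORE_FAST s → s=4. Stack: []
LOAD_FAST s → push 4. Stack: [4]
RETURN_VALUE → return 4.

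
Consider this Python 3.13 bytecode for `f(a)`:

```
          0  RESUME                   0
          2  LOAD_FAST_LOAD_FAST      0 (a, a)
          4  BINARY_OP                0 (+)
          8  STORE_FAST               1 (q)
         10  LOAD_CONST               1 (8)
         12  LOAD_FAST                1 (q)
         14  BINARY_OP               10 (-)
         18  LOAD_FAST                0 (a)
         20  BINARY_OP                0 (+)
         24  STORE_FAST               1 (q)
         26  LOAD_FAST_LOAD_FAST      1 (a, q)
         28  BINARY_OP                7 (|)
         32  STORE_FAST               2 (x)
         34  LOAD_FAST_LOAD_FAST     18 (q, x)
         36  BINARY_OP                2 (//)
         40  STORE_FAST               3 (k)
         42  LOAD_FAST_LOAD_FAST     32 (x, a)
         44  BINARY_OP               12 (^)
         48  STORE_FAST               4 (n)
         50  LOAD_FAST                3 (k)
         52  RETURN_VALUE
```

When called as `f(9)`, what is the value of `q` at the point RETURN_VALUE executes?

-1

LOAD_FAST_LOAD_FAST a,a → push 9,9. Stack: [9, 9]
BINARY_OP + → 9 + 9 = 18. Stack: [18]
STORE_FAST q → q=18. Stack: []
LOAD_CONST → push 8. Stack: [8]
LOAD_FAST q → push 18. Stack: [8, 18]
BINARY_OP - → 8 - 18 = -10. Stack: [-10]
LOAD_FAST a → push 9. Stack: [-10, 9]
BINARY_OP + → -10 + 9 = -1. Stack: [-1]
STORE_FAST q → q=-1. Stack: []
LOAD_FAST_LOAD_FAST a,q → push 9,-1. Stack: [9, -1]
BINARY_OP | → 9 | -1 = -1. Stack: [-1]
STORE_FAST x → x=-1. Stack: []
LOAD_FAST_LOAD_FAST q,x → push -1,-1. Stack: [-1, -1]
BINARY_OP // → -1 // -1 = 1. Stack: [1]
STORE_FAST k → k=1. Stack: []
LOAD_FAST_LOAD_FAST x,a → push -1,9. Stack: [-1, 9]
BINARY_OP ^ → -1 ^ 9 = -10. Stack: [-10]
STORE_FAST n → n=-10. Stack: []
LOAD_FAST k → push 1. Stack: [1]
RETURN_VALUE → return 1.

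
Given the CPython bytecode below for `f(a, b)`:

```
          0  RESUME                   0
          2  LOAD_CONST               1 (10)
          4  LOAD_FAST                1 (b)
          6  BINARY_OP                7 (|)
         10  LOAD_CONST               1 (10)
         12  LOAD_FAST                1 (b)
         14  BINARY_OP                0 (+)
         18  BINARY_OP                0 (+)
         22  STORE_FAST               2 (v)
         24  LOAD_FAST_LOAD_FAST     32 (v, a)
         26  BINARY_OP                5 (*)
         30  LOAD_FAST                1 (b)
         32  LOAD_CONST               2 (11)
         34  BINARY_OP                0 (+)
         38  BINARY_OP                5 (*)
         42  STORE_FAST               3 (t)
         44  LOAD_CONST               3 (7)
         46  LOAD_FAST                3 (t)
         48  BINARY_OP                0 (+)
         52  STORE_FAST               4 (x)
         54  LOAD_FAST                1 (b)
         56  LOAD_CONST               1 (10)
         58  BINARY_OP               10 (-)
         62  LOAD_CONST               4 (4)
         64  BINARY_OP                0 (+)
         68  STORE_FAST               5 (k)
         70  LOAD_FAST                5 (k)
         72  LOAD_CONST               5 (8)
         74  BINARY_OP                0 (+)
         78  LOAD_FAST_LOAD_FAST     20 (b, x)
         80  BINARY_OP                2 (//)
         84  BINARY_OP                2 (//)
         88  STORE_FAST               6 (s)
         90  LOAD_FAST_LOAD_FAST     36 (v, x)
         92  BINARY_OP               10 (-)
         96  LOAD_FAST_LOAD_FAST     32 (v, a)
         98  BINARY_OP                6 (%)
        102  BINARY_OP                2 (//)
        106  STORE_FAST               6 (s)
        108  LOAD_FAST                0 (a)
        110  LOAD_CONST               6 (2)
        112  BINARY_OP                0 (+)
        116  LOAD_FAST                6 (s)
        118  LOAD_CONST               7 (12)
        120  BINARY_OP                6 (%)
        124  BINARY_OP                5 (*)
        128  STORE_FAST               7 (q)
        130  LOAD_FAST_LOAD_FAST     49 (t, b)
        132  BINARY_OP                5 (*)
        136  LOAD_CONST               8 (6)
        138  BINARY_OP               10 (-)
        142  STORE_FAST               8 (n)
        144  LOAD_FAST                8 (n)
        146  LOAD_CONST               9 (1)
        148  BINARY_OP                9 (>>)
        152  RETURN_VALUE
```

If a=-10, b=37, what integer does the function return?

-834723

LOAD_CONST → push 10. Stack: [10]
LOAD_FAST b → push 37. Stack: [10, 37]
BINARY_OP | → 10 | 37 = 47. Stack: [47]
LOAD_CONST → push 10. Stack: [47, 10]
LOAD_FAST b → push 37. Stack: [47, 10, 37]
BINARY_OP + → 10 + 37 = 47. Stack: [47, 47]
BINARY_OP + → 47 + 47 = 94. Stack: [94]
STORE_FAST v → v=94. Stack: []
LOAD_FAST_LOAD_FAST v,a → push 94,-10. Stack: [94, -10]
BINARY_OP * → 94 * -10 = -940. Stack: [-940]
LOAD_FAST b → push 37. Stack: [-940, 37]
LOAD_CONST → push 11. Stack: [-940, 37, 11]
BINARY_OP + → 37 + 11 = 48. Stack: [-940, 48]
BINARY_OP * → -940 * 48 = -45120. Stack: [-45120]
STORE_FAST t → t=-45120. Stack: []
LOAD_CONST → push 7. Stack: [7]
LOAD_FAST t → push -45120. Stack: [7, -45120]
BINARY_OP + → 7 + -45120 = -45113. Stack: [-45113]
STORE_FAST x → x=-45113. Stack: []
LOAD_FAST b → push 37. Stack: [37]
LOAD_CONST → push 10. Stack: [37, 10]
BINARY_OP - → 37 - 10 = 27. Stack: [27]
LOAD_CONST → push 4. Stack: [27, 4]
BINARY_OP + → 27 + 4 = 31. Stack: [31]
STORE_FAST k → k=31. Stack: []
LOAD_FAST k → push 31. Stack: [31]
LOAD_CONST → push 8. Stack: [31, 8]
BINARY_OP + → 31 + 8 = 39. Stack: [39]
LOAD_FAST_LOAD_FAST b,x → push 37,-45113. Stack: [39, 37, -45113]
BINARY_OP // → 37 // -45113 = -1. Stack: [39, -1]
BINARY_OP // → 39 // -1 = -39. Stack: [-39]
STORE_FAST s → s=-39. Stack: []
LOAD_FAST_LOAD_FAST v,x → push 94,-45113. Stack: [94, -45113]
BINARY_OP - → 94 - -45113 = 45207. Stack: [45207]
LOAD_FAST_LOAD_FAST v,a → push 94,-10. Stack: [45207, 94, -10]
BINARY_OP % → 94 % -10 = -6. Stack: [45207, -6]
BINARY_OP // → 45207 // -6 = -7535. Stack: [-7535]
STORE_FAST s → s=-7535. Stack: []
LOAD_FAST a → push -10. Stack: [-10]
LOAD_CONST → push 2. Stack: [-10, 2]
BINARY_OP + → -10 + 2 = -8. Stack: [-8]
LOAD_FAST s → push -7535. Stack: [-8, -7535]
LOAD_CONST → push 12. Stack: [-8, -7535, 12]
BINARY_OP % → -7535 % 12 = 1. Stack: [-8, 1]
BINARY_OP * → -8 * 1 = -8. Stack: [-8]
STORE_FAST q → q=-8. Stack: []
LOAD_FAST_LOAD_FAST t,b → push -45120,37. Stack: [-45120, 37]
BINARY_OP * → -45120 * 37 = -1669440. Stack: [-1669440]
LOAD_CONST → push 6. Stack: [-1669440, 6]
BINARY_OP - → -1669440 - 6 = -1669446. Stack: [-1669446]
STORE_FAST n → n=-1669446. Stack: []
LOAD_FAST n → push -1669446. Stack: [-1669446]
LOAD_CONST → push 1. Stack: [-1669446, 1]
BINARY_OP >> → -1669446 >> 1 = -834723. Stack: [-834723]
RETURN_VALUE → return -834723.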